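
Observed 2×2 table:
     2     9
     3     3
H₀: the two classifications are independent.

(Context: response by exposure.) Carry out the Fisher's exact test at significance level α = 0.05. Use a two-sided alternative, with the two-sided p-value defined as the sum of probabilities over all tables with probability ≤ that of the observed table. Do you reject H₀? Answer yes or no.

Margins: r₁=11, r₂=6, c₁=5, c₂=12, n=17
p_obs = C(11,2)·C(6,3)/C(17,5); sum pmf over tables with pmf ≤ p_obs
p-value (two-sided) = 0.28006
At α=0.05: p ≥ α → fail to reject H₀

reject H₀: no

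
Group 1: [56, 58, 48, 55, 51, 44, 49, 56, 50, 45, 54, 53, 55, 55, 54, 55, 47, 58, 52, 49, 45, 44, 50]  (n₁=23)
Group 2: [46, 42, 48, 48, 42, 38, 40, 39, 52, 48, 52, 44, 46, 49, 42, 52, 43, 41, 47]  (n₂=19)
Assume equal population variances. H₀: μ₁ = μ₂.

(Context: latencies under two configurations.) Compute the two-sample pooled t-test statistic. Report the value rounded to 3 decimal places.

x̄₁=51.435, s₁=4.450, n₁=23
x̄₂=45.211, s₂=4.429, n₂=19
s_p² = [22·4.450² + 18·4.429²]/40 = 19.7203
SE = √(s_p²·(1/23+1/19)) = 1.3767
t = (51.435−45.211)/1.3767 = 4.5211
df = 40

test statistic = 4.521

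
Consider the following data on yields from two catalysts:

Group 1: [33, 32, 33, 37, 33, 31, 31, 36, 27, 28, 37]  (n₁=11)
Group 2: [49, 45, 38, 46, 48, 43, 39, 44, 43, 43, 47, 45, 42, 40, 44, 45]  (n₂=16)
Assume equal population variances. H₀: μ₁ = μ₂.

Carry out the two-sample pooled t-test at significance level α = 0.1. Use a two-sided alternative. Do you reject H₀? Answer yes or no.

reject H₀: yes

x̄₁=32.545, s₁=3.297, n₁=11
x̄₂=43.812, s₂=3.060, n₂=16
s_p² = [10·3.297² + 15·3.060²]/25 = 9.9666
SE = √(s_p²·(1/11+1/16)) = 1.2365
t = (32.545−43.812)/1.2365 = -9.1119
df = 25
p-value (two-sided) = 0.00000
At α=0.1: p < α → reject H₀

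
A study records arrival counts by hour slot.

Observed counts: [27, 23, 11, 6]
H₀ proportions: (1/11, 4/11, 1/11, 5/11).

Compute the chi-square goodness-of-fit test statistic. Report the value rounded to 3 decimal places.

test statistic = 95.447

n = 67; E_i = n·p_i = [6.09, 24.36, 6.09, 30.45]
χ² = (27−6.09)²/6.09 + (23−24.36)²/24.36 + (11−6.09)²/6.09 + (6−30.45)²/30.45 = 95.4470
df = 3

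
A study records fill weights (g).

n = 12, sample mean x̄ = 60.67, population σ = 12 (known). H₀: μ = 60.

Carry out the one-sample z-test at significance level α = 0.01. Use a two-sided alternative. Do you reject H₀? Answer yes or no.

SE = σ/√n = 12/√12 = 3.4641
z = (x̄−μ₀)/SE = (60.67−60)/3.4641 = 0.1934
p-value (two-sided) = 0.84664
At α=0.01: p ≥ α → fail to reject H₀

reject H₀: no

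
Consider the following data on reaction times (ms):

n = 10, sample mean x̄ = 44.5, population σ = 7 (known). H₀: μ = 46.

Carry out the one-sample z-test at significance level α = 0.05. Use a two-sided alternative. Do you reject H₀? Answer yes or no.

reject H₀: no

SE = σ/√n = 7/√10 = 2.2136
z = (x̄−μ₀)/SE = (44.5−46)/2.2136 = -0.6776
p-value (two-sided) = 0.49801
At α=0.05: p ≥ α → fail to reject H₀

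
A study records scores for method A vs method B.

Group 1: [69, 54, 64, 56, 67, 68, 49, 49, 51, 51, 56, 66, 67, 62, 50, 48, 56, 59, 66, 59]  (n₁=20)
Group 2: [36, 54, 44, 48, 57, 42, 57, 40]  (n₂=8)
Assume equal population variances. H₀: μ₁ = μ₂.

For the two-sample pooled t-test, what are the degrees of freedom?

df = n₁ + n₂ − 2 = 20 + 8 − 2 = 26

degrees of freedom = 26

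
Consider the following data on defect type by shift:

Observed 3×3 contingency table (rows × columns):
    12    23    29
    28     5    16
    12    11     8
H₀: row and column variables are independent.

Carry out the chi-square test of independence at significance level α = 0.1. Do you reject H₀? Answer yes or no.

reject H₀: yes

Row totals [64, 49, 31], col totals [52, 39, 53], n=144
χ² = (12−23.11)²/23.11 + (23−17.33)²/17.33 + (29−23.56)²/23.56 + (28−17.69)²/17.69 + (5−13.27)²/13.27 + (16−18.03)²/18.03 + (12−11.19)²/11.19 + (11−8.40)²/8.40 + (8−11.41)²/11.41 = 21.7239
df = 4
p-value (upper-tail) = 0.00023
At α=0.1: p < α → reject H₀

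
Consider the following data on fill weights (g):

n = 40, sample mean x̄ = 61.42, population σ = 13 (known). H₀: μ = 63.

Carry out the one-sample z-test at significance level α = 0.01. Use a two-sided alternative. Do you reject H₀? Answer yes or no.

SE = σ/√n = 13/√40 = 2.0555
z = (x̄−μ₀)/SE = (61.42−63)/2.0555 = -0.7687
p-value (two-sided) = 0.44209
At α=0.01: p ≥ α → fail to reject H₀

reject H₀: no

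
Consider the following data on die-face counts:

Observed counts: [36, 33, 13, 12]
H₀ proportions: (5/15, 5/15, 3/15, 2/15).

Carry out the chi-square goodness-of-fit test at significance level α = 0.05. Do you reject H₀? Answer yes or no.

reject H₀: no

n = 94; E_i = n·p_i = [31.33, 31.33, 18.80, 12.53]
χ² = (36−31.33)²/31.33 + (33−31.33)²/31.33 + (13−18.80)²/18.80 + (12−12.53)²/12.53 = 2.5957
df = 3
p-value (upper-tail) = 0.45824
At α=0.05: p ≥ α → fail to reject H₀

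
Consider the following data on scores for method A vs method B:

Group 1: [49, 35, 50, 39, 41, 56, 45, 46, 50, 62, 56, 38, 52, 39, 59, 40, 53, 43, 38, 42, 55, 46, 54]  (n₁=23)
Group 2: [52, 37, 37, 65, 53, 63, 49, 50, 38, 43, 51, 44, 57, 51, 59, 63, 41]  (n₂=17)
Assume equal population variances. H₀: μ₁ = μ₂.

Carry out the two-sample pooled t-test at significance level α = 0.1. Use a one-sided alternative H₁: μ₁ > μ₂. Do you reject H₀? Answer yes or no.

x̄₁=47.304, s₁=7.660, n₁=23
x̄₂=50.176, s₂=9.208, n₂=17
s_p² = [22·7.660² + 16·9.208²]/38 = 69.6668
SE = √(s_p²·(1/23+1/17)) = 2.6697
t = (47.304−50.176)/2.6697 = -1.0758
df = 38
p-value (one-sided, H₁ greater) = 0.85561
At α=0.1: p ≥ α → fail to reject H₀

reject H₀: no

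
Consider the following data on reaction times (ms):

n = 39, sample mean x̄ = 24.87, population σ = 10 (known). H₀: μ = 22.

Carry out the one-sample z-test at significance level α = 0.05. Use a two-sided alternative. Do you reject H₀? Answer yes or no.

reject H₀: no

SE = σ/√n = 10/√39 = 1.6013
z = (x̄−μ₀)/SE = (24.87−22)/1.6013 = 1.7923
p-value (two-sided) = 0.07308
At α=0.05: p ≥ α → fail to reject H₀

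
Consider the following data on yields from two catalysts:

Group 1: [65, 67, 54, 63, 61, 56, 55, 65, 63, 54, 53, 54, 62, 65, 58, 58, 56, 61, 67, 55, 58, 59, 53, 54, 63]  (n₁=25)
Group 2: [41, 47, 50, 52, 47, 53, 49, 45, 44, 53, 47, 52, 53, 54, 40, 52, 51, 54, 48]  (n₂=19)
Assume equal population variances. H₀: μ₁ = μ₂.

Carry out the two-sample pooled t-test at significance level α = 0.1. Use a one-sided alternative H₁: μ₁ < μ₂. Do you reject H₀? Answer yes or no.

reject H₀: no

x̄₁=59.160, s₁=4.679, n₁=25
x̄₂=49.053, s₂=4.275, n₂=19
s_p² = [24·4.679² + 18·4.275²]/42 = 20.3407
SE = √(s_p²·(1/25+1/19)) = 1.3727
t = (59.160−49.053)/1.3727 = 7.3634
df = 42
p-value (one-sided, H₁ less) = 1.00000
At α=0.1: p ≥ α → fail to reject H₀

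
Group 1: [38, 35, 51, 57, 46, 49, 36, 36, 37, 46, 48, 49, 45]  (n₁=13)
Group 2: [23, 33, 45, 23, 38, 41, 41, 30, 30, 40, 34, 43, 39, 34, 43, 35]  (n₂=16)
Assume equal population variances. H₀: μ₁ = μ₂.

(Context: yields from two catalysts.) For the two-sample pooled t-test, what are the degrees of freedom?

df = n₁ + n₂ − 2 = 13 + 16 − 2 = 27

degrees of freedom = 27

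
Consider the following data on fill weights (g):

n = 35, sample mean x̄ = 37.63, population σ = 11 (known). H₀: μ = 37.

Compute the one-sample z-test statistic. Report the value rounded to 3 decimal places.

SE = σ/√n = 11/√35 = 1.8593
z = (x̄−μ₀)/SE = (37.63−37)/1.8593 = 0.3388

test statistic = 0.339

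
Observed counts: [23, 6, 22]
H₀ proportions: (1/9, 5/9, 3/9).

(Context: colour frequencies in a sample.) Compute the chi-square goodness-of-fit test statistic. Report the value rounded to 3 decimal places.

n = 51; E_i = n·p_i = [5.67, 28.33, 17.00]
χ² = (23−5.67)²/5.67 + (6−28.33)²/28.33 + (22−17.00)²/17.00 = 72.0941
df = 2

test statistic = 72.094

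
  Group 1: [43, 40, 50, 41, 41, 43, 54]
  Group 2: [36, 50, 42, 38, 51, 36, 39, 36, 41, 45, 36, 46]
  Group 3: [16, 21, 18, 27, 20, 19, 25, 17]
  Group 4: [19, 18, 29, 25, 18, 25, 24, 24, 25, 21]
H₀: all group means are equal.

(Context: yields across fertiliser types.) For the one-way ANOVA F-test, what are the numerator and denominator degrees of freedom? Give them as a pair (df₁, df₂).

degrees of freedom = [3, 33]

k = 4 groups, N = 37 total
df = (k−1, N−k) = (4−1, 37−4) = (3, 33)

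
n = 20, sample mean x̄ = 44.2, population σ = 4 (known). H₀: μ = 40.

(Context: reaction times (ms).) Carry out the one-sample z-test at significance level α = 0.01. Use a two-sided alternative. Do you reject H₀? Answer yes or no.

reject H₀: yes

SE = σ/√n = 4/√20 = 0.8944
z = (x̄−μ₀)/SE = (44.2−40)/0.8944 = 4.6957
p-value (two-sided) = 0.00000
At α=0.01: p < α → reject H₀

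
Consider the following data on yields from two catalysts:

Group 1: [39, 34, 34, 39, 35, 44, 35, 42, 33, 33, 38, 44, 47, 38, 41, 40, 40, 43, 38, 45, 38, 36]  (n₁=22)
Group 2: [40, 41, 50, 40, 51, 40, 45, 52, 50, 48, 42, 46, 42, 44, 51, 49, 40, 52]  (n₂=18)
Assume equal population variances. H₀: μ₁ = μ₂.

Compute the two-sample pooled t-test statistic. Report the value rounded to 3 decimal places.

x̄₁=38.909, s₁=4.070, n₁=22
x̄₂=45.722, s₂=4.675, n₂=18
s_p² = [21·4.070² + 17·4.675²]/38 = 18.9323
SE = √(s_p²·(1/22+1/18)) = 1.3829
t = (38.909−45.722)/1.3829 = -4.9268
df = 38

test statistic = -4.927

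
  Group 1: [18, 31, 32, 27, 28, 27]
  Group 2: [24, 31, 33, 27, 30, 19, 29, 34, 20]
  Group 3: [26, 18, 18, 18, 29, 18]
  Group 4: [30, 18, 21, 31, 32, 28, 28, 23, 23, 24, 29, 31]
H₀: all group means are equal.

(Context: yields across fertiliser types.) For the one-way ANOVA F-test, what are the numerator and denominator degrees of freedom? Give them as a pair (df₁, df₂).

degrees of freedom = [3, 29]

k = 4 groups, N = 33 total
df = (k−1, N−k) = (4−1, 33−4) = (3, 29)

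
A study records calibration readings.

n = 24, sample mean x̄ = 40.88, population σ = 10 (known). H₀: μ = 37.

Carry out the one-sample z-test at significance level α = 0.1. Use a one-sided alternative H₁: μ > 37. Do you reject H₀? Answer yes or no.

SE = σ/√n = 10/√24 = 2.0412
z = (x̄−μ₀)/SE = (40.88−37)/2.0412 = 1.9008
p-value (one-sided, H₁ greater) = 0.02866
At α=0.1: p < α → reject H₀

reject H₀: yes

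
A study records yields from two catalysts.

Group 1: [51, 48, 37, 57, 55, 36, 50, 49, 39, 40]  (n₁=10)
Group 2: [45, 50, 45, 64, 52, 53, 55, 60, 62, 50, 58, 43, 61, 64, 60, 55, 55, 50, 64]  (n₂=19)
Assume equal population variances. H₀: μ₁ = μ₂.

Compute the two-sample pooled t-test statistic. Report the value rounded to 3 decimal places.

x̄₁=46.200, s₁=7.613, n₁=10
x̄₂=55.053, s₂=6.745, n₂=19
s_p² = [9·7.613² + 18·6.745²]/27 = 49.6499
SE = √(s_p²·(1/10+1/19)) = 2.7528
t = (46.200−55.053)/2.7528 = -3.2158
df = 27

test statistic = -3.216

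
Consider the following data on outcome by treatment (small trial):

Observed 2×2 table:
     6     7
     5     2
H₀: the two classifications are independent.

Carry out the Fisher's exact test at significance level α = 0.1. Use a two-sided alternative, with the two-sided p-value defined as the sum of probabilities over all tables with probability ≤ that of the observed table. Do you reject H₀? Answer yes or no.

reject H₀: no

Margins: r₁=13, r₂=7, c₁=11, c₂=9, n=20
p_obs = C(13,6)·C(7,5)/C(20,11); sum pmf over tables with pmf ≤ p_obs
p-value (two-sided) = 0.37423
At α=0.1: p ≥ α → fail to reject H₀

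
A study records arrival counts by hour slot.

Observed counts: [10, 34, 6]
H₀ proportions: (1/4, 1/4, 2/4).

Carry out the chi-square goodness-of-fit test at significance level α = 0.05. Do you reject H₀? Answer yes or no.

reject H₀: yes

n = 50; E_i = n·p_i = [12.50, 12.50, 25.00]
χ² = (10−12.50)²/12.50 + (34−12.50)²/12.50 + (6−25.00)²/25.00 = 51.9200
df = 2
p-value (upper-tail) = 0.00000
At α=0.05: p < α → reject H₀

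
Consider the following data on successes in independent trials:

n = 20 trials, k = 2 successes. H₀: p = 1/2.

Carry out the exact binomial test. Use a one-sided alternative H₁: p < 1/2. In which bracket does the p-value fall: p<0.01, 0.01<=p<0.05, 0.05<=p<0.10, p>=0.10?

p-value bracket: p<0.01

Exact binomial: n=20, k=2, p₀=1/2=0.5000
P(X≤2) from Σ C(n,i)·p₀^i·(1−p₀)^(n−i)
p-value (one-sided, H₁ less) = 0.00020
→ bracket: p<0.01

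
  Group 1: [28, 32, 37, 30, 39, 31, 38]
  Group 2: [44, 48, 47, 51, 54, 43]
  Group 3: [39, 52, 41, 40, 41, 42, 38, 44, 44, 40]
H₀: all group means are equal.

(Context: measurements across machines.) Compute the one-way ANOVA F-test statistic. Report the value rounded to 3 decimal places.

test statistic = 19.757

Group means [33.57, 47.83, 42.10], grand mean 41.000
SSB = Σnᵢ(x̄ᵢ−x̄)² = 678.552; SSW = ΣΣ(x−x̄ᵢ)² = 343.448
MSB = 678.552/2 = 339.2762; MSW = 343.448/20 = 17.1724
F = MSB/MSW = 19.7571
df = (2, 20)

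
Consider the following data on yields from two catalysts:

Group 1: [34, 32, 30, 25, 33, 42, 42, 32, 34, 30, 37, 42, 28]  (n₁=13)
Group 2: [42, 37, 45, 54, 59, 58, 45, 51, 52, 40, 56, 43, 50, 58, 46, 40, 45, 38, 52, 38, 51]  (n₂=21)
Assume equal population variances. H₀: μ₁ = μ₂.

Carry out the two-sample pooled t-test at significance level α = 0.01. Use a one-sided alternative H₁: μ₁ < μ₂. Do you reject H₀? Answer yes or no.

x̄₁=33.923, s₁=5.469, n₁=13
x̄₂=47.619, s₂=7.117, n₂=21
s_p² = [12·5.469² + 20·7.117²]/32 = 42.8711
SE = √(s_p²·(1/13+1/21)) = 2.3107
t = (33.923−47.619)/2.3107 = -5.9272
df = 32
p-value (one-sided, H₁ less) = 0.00000
At α=0.01: p < α → reject H₀

reject H₀: yes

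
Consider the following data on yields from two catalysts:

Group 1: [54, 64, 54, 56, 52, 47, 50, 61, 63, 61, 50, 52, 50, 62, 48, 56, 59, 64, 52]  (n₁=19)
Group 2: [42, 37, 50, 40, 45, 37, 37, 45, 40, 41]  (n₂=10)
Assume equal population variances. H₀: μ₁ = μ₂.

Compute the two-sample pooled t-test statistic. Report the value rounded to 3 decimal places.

x̄₁=55.526, s₁=5.660, n₁=19
x̄₂=41.400, s₂=4.248, n₂=10
s_p² = [18·5.660² + 9·4.248²]/27 = 27.3754
SE = √(s_p²·(1/19+1/10)) = 2.0441
t = (55.526−41.400)/2.0441 = 6.9108
df = 27

test statistic = 6.911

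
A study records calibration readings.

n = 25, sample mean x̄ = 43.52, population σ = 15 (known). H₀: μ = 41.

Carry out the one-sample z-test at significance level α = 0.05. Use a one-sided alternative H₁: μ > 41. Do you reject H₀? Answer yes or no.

SE = σ/√n = 15/√25 = 3.0000
z = (x̄−μ₀)/SE = (43.52−41)/3.0000 = 0.8400
p-value (one-sided, H₁ greater) = 0.20045
At α=0.05: p ≥ α → fail to reject H₀

reject H₀: no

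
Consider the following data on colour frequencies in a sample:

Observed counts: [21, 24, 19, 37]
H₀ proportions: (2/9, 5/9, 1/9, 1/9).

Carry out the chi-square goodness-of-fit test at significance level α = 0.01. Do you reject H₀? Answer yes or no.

reject H₀: yes

n = 101; E_i = n·p_i = [22.44, 56.11, 11.22, 11.22]
χ² = (21−22.44)²/22.44 + (24−56.11)²/56.11 + (19−11.22)²/11.22 + (37−11.22)²/11.22 = 83.0723
df = 3
p-value (upper-tail) = 0.00000
At α=0.01: p < α → reject H₀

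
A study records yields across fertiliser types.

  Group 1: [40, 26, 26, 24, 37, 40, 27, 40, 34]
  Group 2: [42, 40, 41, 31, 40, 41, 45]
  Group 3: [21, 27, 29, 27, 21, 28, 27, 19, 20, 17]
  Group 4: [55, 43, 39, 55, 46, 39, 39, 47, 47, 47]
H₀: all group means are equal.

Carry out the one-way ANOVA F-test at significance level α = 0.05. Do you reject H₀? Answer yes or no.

Group means [32.67, 40.00, 23.60, 45.70], grand mean 35.194
SSB = Σnᵢ(x̄ᵢ−x̄)² = 2667.139; SSW = ΣΣ(x−x̄ᵢ)² = 984.500
MSB = 2667.139/3 = 889.0463; MSW = 984.500/32 = 30.7656
F = MSB/MSW = 28.8974
df = (3, 32)
p-value (upper-tail) = 0.00000
At α=0.05: p < α → reject H₀

reject H₀: yes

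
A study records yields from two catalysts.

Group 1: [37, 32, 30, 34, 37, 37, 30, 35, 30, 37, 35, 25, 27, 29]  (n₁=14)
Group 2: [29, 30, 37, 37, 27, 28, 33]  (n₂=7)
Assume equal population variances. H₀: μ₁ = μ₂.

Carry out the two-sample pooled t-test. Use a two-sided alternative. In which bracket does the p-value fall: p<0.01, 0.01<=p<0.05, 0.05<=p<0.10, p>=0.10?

p-value bracket: p>=0.10

x̄₁=32.500, s₁=4.053, n₁=14
x̄₂=31.571, s₂=4.158, n₂=7
s_p² = [13·4.053² + 6·4.158²]/19 = 16.6955
SE = √(s_p²·(1/14+1/7)) = 1.8915
t = (32.500−31.571)/1.8915 = 0.4909
df = 19
p-value (two-sided) = 0.62910
→ bracket: p>=0.10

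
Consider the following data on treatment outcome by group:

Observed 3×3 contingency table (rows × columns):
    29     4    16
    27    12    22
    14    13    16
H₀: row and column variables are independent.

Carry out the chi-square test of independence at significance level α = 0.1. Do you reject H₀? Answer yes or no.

Row totals [49, 61, 43], col totals [70, 29, 54], n=153
χ² = (29−22.42)²/22.42 + (4−9.29)²/9.29 + (16−17.29)²/17.29 + (27−27.91)²/27.91 + (12−11.56)²/11.56 + (22−21.53)²/21.53 + (14−19.67)²/19.67 + (13−8.15)²/8.15 + (16−15.18)²/15.18 = 9.6623
df = 4
p-value (upper-tail) = 0.04652
At α=0.1: p < α → reject H₀

reject H₀: yes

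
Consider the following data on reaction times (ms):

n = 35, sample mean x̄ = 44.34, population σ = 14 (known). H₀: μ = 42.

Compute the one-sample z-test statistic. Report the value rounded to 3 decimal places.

test statistic = 0.989

SE = σ/√n = 14/√35 = 2.3664
z = (x̄−μ₀)/SE = (44.34−42)/2.3664 = 0.9888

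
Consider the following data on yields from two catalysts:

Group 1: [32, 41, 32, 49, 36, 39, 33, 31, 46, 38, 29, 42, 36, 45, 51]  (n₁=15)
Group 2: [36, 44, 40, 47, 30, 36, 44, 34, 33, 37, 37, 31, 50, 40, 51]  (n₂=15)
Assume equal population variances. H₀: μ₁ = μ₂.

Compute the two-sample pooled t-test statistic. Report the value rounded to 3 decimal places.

x̄₁=38.667, s₁=6.852, n₁=15
x̄₂=39.333, s₂=6.608, n₂=15
s_p² = [14·6.852² + 14·6.608²]/28 = 45.3095
SE = √(s_p²·(1/15+1/15)) = 2.4579
t = (38.667−39.333)/2.4579 = -0.2712
df = 28

test statistic = -0.271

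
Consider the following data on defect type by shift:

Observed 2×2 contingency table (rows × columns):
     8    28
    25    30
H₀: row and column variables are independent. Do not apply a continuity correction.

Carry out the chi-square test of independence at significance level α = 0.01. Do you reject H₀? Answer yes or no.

reject H₀: no

Row totals [36, 55], col totals [33, 58], n=91
χ² = (8−13.05)²/13.05 + (28−22.95)²/22.95 + (25−19.95)²/19.95 + (30−35.05)²/35.05 = 5.0810
df = 1
p-value (upper-tail) = 0.02419
At α=0.01: p ≥ α → fail to reject H₀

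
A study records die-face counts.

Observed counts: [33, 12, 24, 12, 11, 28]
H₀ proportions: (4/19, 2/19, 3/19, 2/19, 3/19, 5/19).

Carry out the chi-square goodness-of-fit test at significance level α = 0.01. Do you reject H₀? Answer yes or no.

reject H₀: no

n = 120; E_i = n·p_i = [25.26, 12.63, 18.95, 12.63, 18.95, 31.58]
χ² = (33−25.26)²/25.26 + (12−12.63)²/12.63 + (24−18.95)²/18.95 + (12−12.63)²/12.63 + (11−18.95)²/18.95 + (28−31.58)²/31.58 = 7.5190
df = 5
p-value (upper-tail) = 0.18481
At α=0.01: p ≥ α → fail to reject H₀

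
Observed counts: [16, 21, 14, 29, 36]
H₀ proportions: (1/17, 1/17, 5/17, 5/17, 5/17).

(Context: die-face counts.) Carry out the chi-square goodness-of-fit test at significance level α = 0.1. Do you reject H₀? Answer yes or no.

reject H₀: yes

n = 116; E_i = n·p_i = [6.82, 6.82, 34.12, 34.12, 34.12]
χ² = (16−6.82)²/6.82 + (21−6.82)²/6.82 + (14−34.12)²/34.12 + (29−34.12)²/34.12 + (36−34.12)²/34.12 = 54.5276
df = 4
p-value (upper-tail) = 0.00000
At α=0.1: p < α → reject H₀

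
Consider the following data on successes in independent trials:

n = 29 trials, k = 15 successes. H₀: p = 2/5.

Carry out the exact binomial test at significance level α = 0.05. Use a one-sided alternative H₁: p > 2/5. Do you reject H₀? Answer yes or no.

reject H₀: no

Exact binomial: n=29, k=15, p₀=2/5=0.4000
P(X≥15) from Σ C(n,i)·p₀^i·(1−p₀)^(n−i)
p-value (one-sided, H₁ greater) = 0.13621
At α=0.05: p ≥ α → fail to reject H₀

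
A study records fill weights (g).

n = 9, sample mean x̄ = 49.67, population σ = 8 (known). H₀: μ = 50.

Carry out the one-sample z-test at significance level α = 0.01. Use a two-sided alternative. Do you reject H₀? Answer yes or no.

reject H₀: no

SE = σ/√n = 8/√9 = 2.6667
z = (x̄−μ₀)/SE = (49.67−50)/2.6667 = -0.1237
p-value (two-sided) = 0.90151
At α=0.01: p ≥ α → fail to reject H₀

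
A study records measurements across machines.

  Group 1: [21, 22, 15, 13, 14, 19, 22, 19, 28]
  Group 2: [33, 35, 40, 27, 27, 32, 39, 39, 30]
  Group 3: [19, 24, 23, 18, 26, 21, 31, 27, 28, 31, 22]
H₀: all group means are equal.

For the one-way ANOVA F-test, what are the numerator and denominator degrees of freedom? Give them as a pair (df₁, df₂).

k = 3 groups, N = 29 total
df = (k−1, N−k) = (3−1, 29−3) = (2, 26)

degrees of freedom = [2, 26]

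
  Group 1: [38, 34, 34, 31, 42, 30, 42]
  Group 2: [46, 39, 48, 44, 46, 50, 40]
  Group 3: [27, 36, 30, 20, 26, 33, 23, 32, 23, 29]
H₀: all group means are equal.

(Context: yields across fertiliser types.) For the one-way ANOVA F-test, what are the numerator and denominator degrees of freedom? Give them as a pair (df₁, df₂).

k = 3 groups, N = 24 total
df = (k−1, N−k) = (3−1, 24−3) = (2, 21)

degrees of freedom = [2, 21]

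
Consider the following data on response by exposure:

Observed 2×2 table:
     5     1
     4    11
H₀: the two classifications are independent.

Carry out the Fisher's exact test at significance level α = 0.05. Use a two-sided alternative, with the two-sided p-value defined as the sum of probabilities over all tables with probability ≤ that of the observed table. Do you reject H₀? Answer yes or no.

Margins: r₁=6, r₂=15, c₁=9, c₂=12, n=21
p_obs = C(6,5)·C(15,4)/C(21,9); sum pmf over tables with pmf ≤ p_obs
p-value (two-sided) = 0.04644
At α=0.05: p < α → reject H₀

reject H₀: yes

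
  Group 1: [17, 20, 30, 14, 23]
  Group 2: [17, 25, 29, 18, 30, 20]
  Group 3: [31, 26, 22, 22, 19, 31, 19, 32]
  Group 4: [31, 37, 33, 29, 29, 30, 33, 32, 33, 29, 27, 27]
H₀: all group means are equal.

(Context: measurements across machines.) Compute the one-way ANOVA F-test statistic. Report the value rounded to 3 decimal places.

test statistic = 6.816

Group means [20.80, 23.17, 25.25, 30.83], grand mean 26.290
SSB = Σnᵢ(x̄ᵢ−x̄)² = 465.587; SSW = ΣΣ(x−x̄ᵢ)² = 614.800
MSB = 465.587/3 = 155.1957; MSW = 614.800/27 = 22.7704
F = MSB/MSW = 6.8157
df = (3, 27)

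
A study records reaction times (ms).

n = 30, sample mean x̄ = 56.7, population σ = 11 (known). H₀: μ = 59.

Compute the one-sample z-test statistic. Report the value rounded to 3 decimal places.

test statistic = -1.145

SE = σ/√n = 11/√30 = 2.0083
z = (x̄−μ₀)/SE = (56.7−59)/2.0083 = -1.1452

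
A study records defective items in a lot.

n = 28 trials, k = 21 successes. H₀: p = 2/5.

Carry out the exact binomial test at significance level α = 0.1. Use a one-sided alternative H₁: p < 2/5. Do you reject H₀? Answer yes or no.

Exact binomial: n=28, k=21, p₀=2/5=0.4000
P(X≤21) from Σ C(n,i)·p₀^i·(1−p₀)^(n−i)
p-value (one-sided, H₁ less) = 0.99996
At α=0.1: p ≥ α → fail to reject H₀

reject H₀: no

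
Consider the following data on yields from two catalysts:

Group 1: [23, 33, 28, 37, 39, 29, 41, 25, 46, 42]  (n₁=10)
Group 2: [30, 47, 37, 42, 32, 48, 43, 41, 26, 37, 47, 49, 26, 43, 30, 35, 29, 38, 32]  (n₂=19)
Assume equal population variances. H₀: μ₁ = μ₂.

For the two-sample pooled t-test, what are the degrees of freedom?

df = n₁ + n₂ − 2 = 10 + 19 − 2 = 27

degrees of freedom = 27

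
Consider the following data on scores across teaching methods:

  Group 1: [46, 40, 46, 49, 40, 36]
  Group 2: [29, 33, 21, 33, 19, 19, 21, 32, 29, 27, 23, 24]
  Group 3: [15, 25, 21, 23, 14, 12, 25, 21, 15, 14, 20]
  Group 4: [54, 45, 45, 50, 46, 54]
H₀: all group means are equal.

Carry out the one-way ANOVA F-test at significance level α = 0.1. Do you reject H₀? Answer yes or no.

reject H₀: yes

Group means [42.83, 25.83, 18.64, 49.00], grand mean 30.457
SSB = Σnᵢ(x̄ᵢ−x̄)² = 4775.640; SSW = ΣΣ(x−x̄ᵢ)² = 753.045
MSB = 4775.640/3 = 1591.8801; MSW = 753.045/31 = 24.2918
F = MSB/MSW = 65.5316
df = (3, 31)
p-value (upper-tail) = 0.00000
At α=0.1: p < α → reject H₀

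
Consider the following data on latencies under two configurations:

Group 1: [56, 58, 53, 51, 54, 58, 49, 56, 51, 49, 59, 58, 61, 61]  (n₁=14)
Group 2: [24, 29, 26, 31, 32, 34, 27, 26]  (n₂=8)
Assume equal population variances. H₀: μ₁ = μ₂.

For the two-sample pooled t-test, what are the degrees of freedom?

df = n₁ + n₂ − 2 = 14 + 8 − 2 = 20

degrees of freedom = 20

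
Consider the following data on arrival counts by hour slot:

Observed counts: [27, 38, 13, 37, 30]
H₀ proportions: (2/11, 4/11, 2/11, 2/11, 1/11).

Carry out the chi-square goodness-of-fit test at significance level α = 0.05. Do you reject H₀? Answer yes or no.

reject H₀: yes

n = 145; E_i = n·p_i = [26.36, 52.73, 26.36, 26.36, 13.18]
χ² = (27−26.36)²/26.36 + (38−52.73)²/52.73 + (13−26.36)²/26.36 + (37−26.36)²/26.36 + (30−13.18)²/13.18 = 36.6517
df = 4
p-value (upper-tail) = 0.00000
At α=0.05: p < α → reject H₀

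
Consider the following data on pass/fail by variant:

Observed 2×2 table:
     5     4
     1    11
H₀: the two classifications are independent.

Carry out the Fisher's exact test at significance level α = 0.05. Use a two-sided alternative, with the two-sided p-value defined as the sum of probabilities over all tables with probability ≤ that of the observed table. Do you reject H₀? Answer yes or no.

Margins: r₁=9, r₂=12, c₁=6, c₂=15, n=21
p_obs = C(9,5)·C(12,1)/C(21,6); sum pmf over tables with pmf ≤ p_obs
p-value (two-sided) = 0.04644
At α=0.05: p < α → reject H₀

reject H₀: yes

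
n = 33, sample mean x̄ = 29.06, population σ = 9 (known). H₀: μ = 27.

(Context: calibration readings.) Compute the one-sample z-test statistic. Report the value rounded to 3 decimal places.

test statistic = 1.315

SE = σ/√n = 9/√33 = 1.5667
z = (x̄−μ₀)/SE = (29.06−27)/1.5667 = 1.3149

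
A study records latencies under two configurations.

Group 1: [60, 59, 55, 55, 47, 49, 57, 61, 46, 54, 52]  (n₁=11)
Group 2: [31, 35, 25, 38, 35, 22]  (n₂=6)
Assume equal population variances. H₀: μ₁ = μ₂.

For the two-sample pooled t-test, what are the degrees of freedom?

df = n₁ + n₂ − 2 = 11 + 6 − 2 = 15

degrees of freedom = 15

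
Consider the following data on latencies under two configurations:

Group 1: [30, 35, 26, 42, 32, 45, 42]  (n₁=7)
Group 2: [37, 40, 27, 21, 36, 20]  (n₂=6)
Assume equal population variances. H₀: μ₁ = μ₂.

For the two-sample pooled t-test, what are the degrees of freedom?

df = n₁ + n₂ − 2 = 7 + 6 − 2 = 11

degrees of freedom = 11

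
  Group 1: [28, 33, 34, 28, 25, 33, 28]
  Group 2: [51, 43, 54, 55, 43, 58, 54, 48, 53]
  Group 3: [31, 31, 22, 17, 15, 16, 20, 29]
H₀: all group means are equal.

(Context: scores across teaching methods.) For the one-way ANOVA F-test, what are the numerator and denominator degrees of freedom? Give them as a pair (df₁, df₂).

degrees of freedom = [2, 21]

k = 3 groups, N = 24 total
df = (k−1, N−k) = (3−1, 24−3) = (2, 21)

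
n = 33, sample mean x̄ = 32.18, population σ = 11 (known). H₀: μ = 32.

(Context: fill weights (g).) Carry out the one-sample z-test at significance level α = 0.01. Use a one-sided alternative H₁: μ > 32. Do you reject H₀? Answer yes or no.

SE = σ/√n = 11/√33 = 1.9149
z = (x̄−μ₀)/SE = (32.18−32)/1.9149 = 0.0940
p-value (one-sided, H₁ greater) = 0.46255
At α=0.01: p ≥ α → fail to reject H₀

reject H₀: no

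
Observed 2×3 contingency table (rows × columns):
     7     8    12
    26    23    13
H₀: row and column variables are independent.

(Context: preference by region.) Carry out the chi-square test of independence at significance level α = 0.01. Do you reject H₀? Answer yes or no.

reject H₀: no

Row totals [27, 62], col totals [33, 31, 25], n=89
χ² = (7−10.01)²/10.01 + (8−9.40)²/9.40 + (12−7.58)²/7.58 + (26−22.99)²/22.99 + (23−21.60)²/21.60 + (13−17.42)²/17.42 = 5.2918
df = 2
p-value (upper-tail) = 0.07094
At α=0.01: p ≥ α → fail to reject H₀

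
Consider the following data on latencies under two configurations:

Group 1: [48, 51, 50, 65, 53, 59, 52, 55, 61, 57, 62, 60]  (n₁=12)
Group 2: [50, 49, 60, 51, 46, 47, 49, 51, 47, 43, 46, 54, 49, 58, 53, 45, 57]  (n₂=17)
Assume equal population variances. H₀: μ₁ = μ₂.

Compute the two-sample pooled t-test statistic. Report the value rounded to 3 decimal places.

x̄₁=56.083, s₁=5.384, n₁=12
x̄₂=50.294, s₂=4.780, n₂=17
s_p² = [11·5.384² + 16·4.780²]/27 = 25.3499
SE = √(s_p²·(1/12+1/17)) = 1.8983
t = (56.083−50.294)/1.8983 = 3.0496
df = 27

test statistic = 3.050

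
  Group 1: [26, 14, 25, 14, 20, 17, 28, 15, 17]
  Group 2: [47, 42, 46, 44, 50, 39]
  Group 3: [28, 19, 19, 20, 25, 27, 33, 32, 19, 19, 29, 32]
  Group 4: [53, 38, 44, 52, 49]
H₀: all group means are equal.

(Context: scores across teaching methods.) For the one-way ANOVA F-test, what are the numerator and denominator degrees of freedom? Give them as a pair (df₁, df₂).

k = 4 groups, N = 32 total
df = (k−1, N−k) = (4−1, 32−4) = (3, 28)

degrees of freedom = [3, 28]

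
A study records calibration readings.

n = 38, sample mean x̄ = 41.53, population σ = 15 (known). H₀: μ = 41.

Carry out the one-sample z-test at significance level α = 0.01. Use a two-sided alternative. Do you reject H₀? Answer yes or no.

SE = σ/√n = 15/√38 = 2.4333
z = (x̄−μ₀)/SE = (41.53−41)/2.4333 = 0.2178
p-value (two-sided) = 0.82758
At α=0.01: p ≥ α → fail to reject H₀

reject H₀: no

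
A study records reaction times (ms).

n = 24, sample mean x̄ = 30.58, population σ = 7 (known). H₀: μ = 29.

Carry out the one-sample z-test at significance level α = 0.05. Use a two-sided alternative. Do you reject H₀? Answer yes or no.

SE = σ/√n = 7/√24 = 1.4289
z = (x̄−μ₀)/SE = (30.58−29)/1.4289 = 1.1058
p-value (two-sided) = 0.26883
At α=0.05: p ≥ α → fail to reject H₀

reject H₀: no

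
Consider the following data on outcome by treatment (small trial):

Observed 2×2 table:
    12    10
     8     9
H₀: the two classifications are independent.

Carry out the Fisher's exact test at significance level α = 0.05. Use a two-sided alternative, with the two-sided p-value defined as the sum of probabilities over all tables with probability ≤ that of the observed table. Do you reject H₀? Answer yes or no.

reject H₀: no

Margins: r₁=22, r₂=17, c₁=20, c₂=19, n=39
p_obs = C(22,12)·C(17,8)/C(39,20); sum pmf over tables with pmf ≤ p_obs
p-value (two-sided) = 0.75119
At α=0.05: p ≥ α → fail to reject H₀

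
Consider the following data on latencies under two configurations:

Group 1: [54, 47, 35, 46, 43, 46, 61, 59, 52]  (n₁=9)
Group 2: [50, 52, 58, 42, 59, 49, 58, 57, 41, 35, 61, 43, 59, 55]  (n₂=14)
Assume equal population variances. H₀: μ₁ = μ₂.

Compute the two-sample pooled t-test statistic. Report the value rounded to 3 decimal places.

x̄₁=49.222, s₁=8.151, n₁=9
x̄₂=51.357, s₂=8.243, n₂=14
s_p² = [8·8.151² + 13·8.243²]/21 = 67.3700
SE = √(s_p²·(1/9+1/14)) = 3.5068
t = (49.222−51.357)/3.5068 = -0.6088
df = 21

test statistic = -0.609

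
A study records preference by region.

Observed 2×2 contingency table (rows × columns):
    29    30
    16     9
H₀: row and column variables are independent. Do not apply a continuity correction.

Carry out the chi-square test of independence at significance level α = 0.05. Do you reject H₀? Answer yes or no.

Row totals [59, 25], col totals [45, 39], n=84
χ² = (29−31.61)²/31.61 + (30−27.39)²/27.39 + (16−13.39)²/13.39 + (9−11.61)²/11.61 = 1.5563
df = 1
p-value (upper-tail) = 0.21221
At α=0.05: p ≥ α → fail to reject H₀

reject H₀: no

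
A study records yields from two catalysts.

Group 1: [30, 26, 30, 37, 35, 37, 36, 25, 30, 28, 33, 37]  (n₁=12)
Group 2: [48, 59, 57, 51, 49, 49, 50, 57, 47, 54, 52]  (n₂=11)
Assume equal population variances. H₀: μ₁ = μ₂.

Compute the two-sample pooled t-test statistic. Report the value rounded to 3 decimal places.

x̄₁=32.000, s₁=4.411, n₁=12
x̄₂=52.091, s₂=4.085, n₂=11
s_p² = [11·4.411² + 10·4.085²]/21 = 18.1385
SE = √(s_p²·(1/12+1/11)) = 1.7778
t = (32.000−52.091)/1.7778 = -11.3011
df = 21

test statistic = -11.301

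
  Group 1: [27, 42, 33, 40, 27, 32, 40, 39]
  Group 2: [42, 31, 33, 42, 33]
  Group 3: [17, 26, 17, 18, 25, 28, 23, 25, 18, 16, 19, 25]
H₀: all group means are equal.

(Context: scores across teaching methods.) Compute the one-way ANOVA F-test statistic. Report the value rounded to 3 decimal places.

Group means [35.00, 36.20, 21.42], grand mean 28.720
SSB = Σnᵢ(x̄ᵢ−x̄)² = 1235.323; SSW = ΣΣ(x−x̄ᵢ)² = 573.717
MSB = 1235.323/2 = 617.6617; MSW = 573.717/22 = 26.0780
F = MSB/MSW = 23.6851
df = (2, 22)

test statistic = 23.685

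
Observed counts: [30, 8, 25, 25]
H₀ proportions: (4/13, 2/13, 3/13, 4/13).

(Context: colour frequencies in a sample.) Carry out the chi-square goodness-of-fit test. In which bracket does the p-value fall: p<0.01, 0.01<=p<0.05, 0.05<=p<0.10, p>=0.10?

p-value bracket: p>=0.10

n = 88; E_i = n·p_i = [27.08, 13.54, 20.31, 27.08]
χ² = (30−27.08)²/27.08 + (8−13.54)²/13.54 + (25−20.31)²/20.31 + (25−27.08)²/27.08 = 3.8248
df = 3
p-value (upper-tail) = 0.28101
→ bracket: p>=0.10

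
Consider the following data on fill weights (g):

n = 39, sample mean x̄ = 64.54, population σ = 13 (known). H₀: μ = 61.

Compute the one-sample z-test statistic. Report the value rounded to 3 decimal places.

SE = σ/√n = 13/√39 = 2.0817
z = (x̄−μ₀)/SE = (64.54−61)/2.0817 = 1.7006

test statistic = 1.701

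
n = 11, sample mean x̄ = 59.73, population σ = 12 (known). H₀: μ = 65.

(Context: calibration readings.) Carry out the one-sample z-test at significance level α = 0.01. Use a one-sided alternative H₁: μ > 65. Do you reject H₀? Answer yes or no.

reject H₀: no

SE = σ/√n = 12/√11 = 3.6181
z = (x̄−μ₀)/SE = (59.73−65)/3.6181 = -1.4566
p-value (one-sided, H₁ greater) = 0.92738
At α=0.01: p ≥ α → fail to reject H₀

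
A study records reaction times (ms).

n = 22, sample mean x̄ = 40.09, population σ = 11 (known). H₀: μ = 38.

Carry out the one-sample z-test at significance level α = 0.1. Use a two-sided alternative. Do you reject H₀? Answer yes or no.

reject H₀: no

SE = σ/√n = 11/√22 = 2.3452
z = (x̄−μ₀)/SE = (40.09−38)/2.3452 = 0.8912
p-value (two-sided) = 0.37283
At α=0.1: p ≥ α → fail to reject H₀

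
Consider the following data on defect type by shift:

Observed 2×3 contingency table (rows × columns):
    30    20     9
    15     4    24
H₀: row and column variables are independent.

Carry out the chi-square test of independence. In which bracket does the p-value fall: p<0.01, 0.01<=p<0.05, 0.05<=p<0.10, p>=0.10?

p-value bracket: p<0.01

Row totals [59, 43], col totals [45, 24, 33], n=102
χ² = (30−26.03)²/26.03 + (20−13.88)²/13.88 + (9−19.09)²/19.09 + (15−18.97)²/18.97 + (4−10.12)²/10.12 + (24−13.91)²/13.91 = 20.4789
df = 2
p-value (upper-tail) = 0.00004
→ bracket: p<0.01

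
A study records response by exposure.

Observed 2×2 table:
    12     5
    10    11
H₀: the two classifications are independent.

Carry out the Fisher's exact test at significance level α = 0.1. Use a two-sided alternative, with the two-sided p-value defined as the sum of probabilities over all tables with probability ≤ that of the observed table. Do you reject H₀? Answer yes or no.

Margins: r₁=17, r₂=21, c₁=22, c₂=16, n=38
p_obs = C(17,12)·C(21,10)/C(38,22); sum pmf over tables with pmf ≤ p_obs
p-value (two-sided) = 0.19716
At α=0.1: p ≥ α → fail to reject H₀

reject H₀: no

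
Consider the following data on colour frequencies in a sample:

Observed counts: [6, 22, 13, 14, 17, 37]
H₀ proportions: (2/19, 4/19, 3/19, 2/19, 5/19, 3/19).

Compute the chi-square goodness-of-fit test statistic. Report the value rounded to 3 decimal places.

test statistic = 31.751

n = 109; E_i = n·p_i = [11.47, 22.95, 17.21, 11.47, 28.68, 17.21]
χ² = (6−11.47)²/11.47 + (22−22.95)²/22.95 + (13−17.21)²/17.21 + (14−11.47)²/11.47 + (17−28.68)²/28.68 + (37−17.21)²/17.21 = 31.7511
df = 5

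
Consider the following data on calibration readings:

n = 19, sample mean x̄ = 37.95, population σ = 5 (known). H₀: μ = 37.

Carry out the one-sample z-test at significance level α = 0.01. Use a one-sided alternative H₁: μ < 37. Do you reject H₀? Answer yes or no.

SE = σ/√n = 5/√19 = 1.1471
z = (x̄−μ₀)/SE = (37.95−37)/1.1471 = 0.8282
p-value (one-sided, H₁ less) = 0.79622
At α=0.01: p ≥ α → fail to reject H₀

reject H₀: no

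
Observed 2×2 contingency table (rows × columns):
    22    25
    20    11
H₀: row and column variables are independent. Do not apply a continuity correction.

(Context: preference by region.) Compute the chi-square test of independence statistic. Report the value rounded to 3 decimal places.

Row totals [47, 31], col totals [42, 36], n=78
χ² = (22−25.31)²/25.31 + (25−21.69)²/21.69 + (20−16.69)²/16.69 + (11−14.31)²/14.31 = 2.3568
df = 1

test statistic = 2.357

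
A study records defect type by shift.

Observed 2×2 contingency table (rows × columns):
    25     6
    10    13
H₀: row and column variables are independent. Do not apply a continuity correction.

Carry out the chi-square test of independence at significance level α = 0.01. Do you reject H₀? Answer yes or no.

reject H₀: yes

Row totals [31, 23], col totals [35, 19], n=54
χ² = (25−20.09)²/20.09 + (6−10.91)²/10.91 + (10−14.91)²/14.91 + (13−8.09)²/8.09 = 7.9979
df = 1
p-value (upper-tail) = 0.00468
At α=0.01: p < α → reject H₀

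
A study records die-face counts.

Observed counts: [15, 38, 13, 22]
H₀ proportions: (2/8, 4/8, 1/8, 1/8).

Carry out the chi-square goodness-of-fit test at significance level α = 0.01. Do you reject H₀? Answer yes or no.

n = 88; E_i = n·p_i = [22.00, 44.00, 11.00, 11.00]
χ² = (15−22.00)²/22.00 + (38−44.00)²/44.00 + (13−11.00)²/11.00 + (22−11.00)²/11.00 = 14.4091
df = 3
p-value (upper-tail) = 0.00240
At α=0.01: p < α → reject H₀

reject H₀: yes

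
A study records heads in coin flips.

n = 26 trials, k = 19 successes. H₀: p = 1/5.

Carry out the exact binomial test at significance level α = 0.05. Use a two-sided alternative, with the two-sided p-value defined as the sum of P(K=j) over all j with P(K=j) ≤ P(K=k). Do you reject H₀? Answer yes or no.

reject H₀: yes

Exact binomial: n=26, k=19, p₀=1/5=0.2000
P(X=j) = C(n,j)·p₀^j·(1−p₀)^(n−j); p = Σ P(X=j) over j with P(X=j) ≤ P(X=19)
p-value (two-sided) = 0.00000
At α=0.05: p < α → reject H₀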